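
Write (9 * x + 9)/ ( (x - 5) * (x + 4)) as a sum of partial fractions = 3/(x + 4) + 6/(x - 5)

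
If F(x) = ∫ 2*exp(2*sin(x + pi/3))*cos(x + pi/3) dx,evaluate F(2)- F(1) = -exp(2*sin(1 + pi/3)) + exp(2*sin(pi/3 + 2))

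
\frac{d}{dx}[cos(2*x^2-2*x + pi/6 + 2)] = -4*x*sin(2*x^2 - 2*x + pi/6 + 2) + 2*sin(2*x^2 - 2*x + pi/6 + 2)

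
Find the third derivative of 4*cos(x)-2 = 4*sin(x)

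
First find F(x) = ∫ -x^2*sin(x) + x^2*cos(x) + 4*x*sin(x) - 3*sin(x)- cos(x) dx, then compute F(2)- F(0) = -1 + cos(2) + sin(2)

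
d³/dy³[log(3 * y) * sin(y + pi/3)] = (-y^3*log(y)*cos(y + pi/3) - y^3*log(3)*cos(y + pi/3) - 3*y^2*sin(y + pi/3) - 3*y*cos(y + pi/3) + 2*sin(y + pi/3))/y^3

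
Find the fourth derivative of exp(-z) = exp(-z)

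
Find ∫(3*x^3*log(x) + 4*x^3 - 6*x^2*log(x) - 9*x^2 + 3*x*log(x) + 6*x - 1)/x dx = (x - 1)^3*(log(x) + 1) + C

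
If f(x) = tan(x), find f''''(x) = 24*tan(x)^5 + 40*tan(x)^3 + 16*tan(x)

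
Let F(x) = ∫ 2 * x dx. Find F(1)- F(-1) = 0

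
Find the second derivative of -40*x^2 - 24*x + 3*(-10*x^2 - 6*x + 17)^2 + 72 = 3600*x^2 + 2160*x - 1904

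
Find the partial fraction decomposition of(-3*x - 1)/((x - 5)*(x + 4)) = -11/(9*(x + 4)) - 16/(9*(x - 5))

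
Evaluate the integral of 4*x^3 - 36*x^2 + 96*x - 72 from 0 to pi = -36 + (-3 + (-3 + pi)^2)^2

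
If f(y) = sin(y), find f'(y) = cos(y)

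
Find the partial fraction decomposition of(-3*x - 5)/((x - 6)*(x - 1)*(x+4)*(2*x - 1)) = -52/(99*(2*x - 1)) - 7/(450*(x + 4)) + 8/(25*(x - 1)) - 23/(550*(x - 6))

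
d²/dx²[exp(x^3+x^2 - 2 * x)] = 9*x^4*exp(x^3 + x^2 - 2*x) + 12*x^3*exp(x^3 + x^2 - 2*x) - 8*x^2*exp(x^3 + x^2 - 2*x) - 2*x*exp(x^3 + x^2 - 2*x) + 6*exp(x^3 + x^2 - 2*x)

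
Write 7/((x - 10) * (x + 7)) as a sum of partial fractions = -7/(17*(x + 7)) + 7/(17*(x - 10))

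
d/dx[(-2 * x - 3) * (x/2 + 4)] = -2*x - 19/2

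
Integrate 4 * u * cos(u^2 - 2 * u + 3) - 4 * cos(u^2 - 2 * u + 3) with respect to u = 2*sin((u - 1)^2 + 2) + C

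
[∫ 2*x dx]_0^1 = 1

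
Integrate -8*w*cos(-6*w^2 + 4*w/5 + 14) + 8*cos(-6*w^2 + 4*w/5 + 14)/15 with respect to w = 2*sin(-6*w^2 + 4*w/5 + 14)/3 + C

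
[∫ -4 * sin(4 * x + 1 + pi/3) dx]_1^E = -cos(pi/3 + 5) + cos(1 + pi/3 + 4*E)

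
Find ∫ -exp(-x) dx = exp(-x) + C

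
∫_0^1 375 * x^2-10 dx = 115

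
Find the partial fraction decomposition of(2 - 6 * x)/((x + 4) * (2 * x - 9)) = -50/(17*(2*x - 9)) - 26/(17*(x + 4))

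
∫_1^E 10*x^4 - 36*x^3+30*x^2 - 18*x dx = (-2 + (-2 + E)^2)*(-exp(2) + 1 + 2*E + 2*exp(3)) + 4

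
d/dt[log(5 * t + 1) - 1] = 5/(5*t + 1)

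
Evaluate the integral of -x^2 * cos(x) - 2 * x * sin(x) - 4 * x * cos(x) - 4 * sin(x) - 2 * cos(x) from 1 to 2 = -14*sin(2) + 7*sin(1)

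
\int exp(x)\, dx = exp(x) + C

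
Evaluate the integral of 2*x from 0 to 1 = 1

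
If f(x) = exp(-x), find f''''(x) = exp(-x)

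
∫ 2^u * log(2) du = 2^u + C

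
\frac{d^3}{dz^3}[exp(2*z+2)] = 8*exp(2*z + 2)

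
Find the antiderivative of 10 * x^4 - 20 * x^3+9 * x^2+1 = 2*x^5 - 5*x^4 + 3*x^3 + x + C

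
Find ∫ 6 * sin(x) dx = -6*cos(x) + C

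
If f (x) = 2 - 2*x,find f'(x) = -2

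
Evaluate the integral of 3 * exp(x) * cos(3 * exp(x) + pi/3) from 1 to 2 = sin(pi/3 + 3*exp(2)) - sin(pi/3 + 3*E)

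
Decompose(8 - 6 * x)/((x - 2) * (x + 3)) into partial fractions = -26/(5*(x + 3)) - 4/(5*(x - 2))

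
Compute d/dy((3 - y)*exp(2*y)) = -2*y*exp(2*y) + 5*exp(2*y)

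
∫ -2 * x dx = -x^2 + C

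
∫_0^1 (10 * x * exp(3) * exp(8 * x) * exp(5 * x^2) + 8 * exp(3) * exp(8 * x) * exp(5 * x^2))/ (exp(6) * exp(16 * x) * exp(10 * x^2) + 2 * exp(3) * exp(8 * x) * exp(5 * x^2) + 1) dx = -exp(3)/(1 + exp(3)) + exp(16)/(1 + exp(16))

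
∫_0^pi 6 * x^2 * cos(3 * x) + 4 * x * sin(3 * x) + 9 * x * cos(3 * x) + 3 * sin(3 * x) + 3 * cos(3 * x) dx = 0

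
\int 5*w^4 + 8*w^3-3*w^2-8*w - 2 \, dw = w^5 + 2*w^4 - w^3 - 4*w^2 - 2*w + C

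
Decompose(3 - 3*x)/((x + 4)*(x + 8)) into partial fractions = -27/(4*(x + 8)) + 15/(4*(x + 4))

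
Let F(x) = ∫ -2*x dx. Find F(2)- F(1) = -3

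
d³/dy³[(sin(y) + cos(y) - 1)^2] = -8*cos(2*y) + 2*sqrt(2)*cos(y + pi/4)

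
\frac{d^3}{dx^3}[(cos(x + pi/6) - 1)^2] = -2*sin(x + pi/6) + 4*sin(2*x + pi/3)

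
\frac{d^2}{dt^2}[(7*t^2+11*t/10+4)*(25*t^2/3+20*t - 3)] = 700*t^2 + 895*t + 206/3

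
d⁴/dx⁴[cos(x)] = cos(x)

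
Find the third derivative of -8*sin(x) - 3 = 8*cos(x)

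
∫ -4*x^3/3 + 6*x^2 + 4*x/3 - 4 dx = -x^4/3 + 2*x^3 + 2*x^2/3 - 4*x + C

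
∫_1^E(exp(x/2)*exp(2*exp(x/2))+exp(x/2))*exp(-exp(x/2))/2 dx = -exp(exp(1/2)) - exp(-exp(E/2)) + exp(-exp(1/2)) + exp(exp(E/2))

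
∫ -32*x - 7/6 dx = -16*x^2 - 7*x/6 + C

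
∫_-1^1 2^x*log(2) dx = 3/2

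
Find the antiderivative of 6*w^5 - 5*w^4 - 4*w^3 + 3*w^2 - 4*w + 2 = w^6 - w^5 - w^4 + w^3 - 2*w^2 + 2*w + C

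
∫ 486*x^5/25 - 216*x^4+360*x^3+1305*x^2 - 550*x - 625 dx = 81*x^6/25 - 216*x^5/5 + 90*x^4 + 435*x^3 - 275*x^2 - 625*x + C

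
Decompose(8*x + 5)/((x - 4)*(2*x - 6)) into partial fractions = -29/(2*(x - 3)) + 37/(2*(x - 4))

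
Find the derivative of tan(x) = cos(x)^(-2)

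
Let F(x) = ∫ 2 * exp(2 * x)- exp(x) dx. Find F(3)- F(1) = -(-1 + E)^2 - E + exp(3) + (-1 + exp(3))^2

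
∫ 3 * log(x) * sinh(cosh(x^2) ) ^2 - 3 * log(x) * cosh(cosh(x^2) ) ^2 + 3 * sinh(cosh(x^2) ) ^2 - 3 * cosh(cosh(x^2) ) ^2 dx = -3*x*log(x) + C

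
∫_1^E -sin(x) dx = cos(E) - cos(1)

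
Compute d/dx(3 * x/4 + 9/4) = 3/4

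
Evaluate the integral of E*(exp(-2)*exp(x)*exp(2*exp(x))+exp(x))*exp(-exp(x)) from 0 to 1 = -exp(1 - E) + exp(-1 + E)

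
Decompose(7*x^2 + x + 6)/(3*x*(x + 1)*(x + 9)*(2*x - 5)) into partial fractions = 418/(2415*(2*x - 5)) - 47/(414*(x + 9)) + 1/(14*(x + 1)) - 2/(45*x)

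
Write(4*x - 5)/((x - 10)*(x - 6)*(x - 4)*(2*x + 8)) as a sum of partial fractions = 3/(320*(x + 4)) + 11/(192*(x - 4)) - 19/(160*(x - 6)) + 5/(96*(x - 10))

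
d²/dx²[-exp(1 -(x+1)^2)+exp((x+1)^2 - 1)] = (4*x^2*exp(2*x^2 + 4*x) - 4*x^2 + 8*x*exp(2*x^2 + 4*x) - 8*x + 6*exp(2*x^2 + 4*x) - 2)*exp(-x^2 - 2*x)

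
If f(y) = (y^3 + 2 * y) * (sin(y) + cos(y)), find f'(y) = sqrt(2)*(y^3*cos(y + pi/4) + 3*y^2*sin(y + pi/4) + 2*y*cos(y + pi/4) + 2*sin(y + pi/4))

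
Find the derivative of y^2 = 2*y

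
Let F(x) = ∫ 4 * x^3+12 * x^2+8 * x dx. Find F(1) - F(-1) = 8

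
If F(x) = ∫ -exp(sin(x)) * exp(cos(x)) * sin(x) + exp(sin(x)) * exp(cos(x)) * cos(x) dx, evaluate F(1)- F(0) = -E + exp(cos(1) + sin(1))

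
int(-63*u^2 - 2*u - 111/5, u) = -21*u^3 - u^2 - 111*u/5 + C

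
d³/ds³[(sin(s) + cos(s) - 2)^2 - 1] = -8*cos(2*s) + 4*sqrt(2)*cos(s + pi/4)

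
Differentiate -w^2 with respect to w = -2*w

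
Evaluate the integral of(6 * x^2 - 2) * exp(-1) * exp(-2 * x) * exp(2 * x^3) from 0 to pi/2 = -exp(-1) + exp(-pi - 1 + pi^3/4)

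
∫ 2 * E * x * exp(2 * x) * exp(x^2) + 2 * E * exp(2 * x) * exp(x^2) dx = exp((x + 1)^2) + C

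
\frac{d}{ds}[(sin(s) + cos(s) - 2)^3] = 3*sqrt(2)*(sqrt(2)*sin(s + pi/4) - 2)^2*cos(s + pi/4)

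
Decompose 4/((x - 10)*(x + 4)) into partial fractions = -2/(7*(x + 4)) + 2/(7*(x - 10))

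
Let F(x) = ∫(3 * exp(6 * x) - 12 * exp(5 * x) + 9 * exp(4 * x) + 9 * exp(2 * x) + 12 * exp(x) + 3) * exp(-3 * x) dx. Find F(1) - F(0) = (-2 - exp(-1) + E)^3 + 8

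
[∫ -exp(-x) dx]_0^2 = -1 + exp(-2)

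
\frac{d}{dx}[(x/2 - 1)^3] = 3*x^2/8 - 3*x/2 + 3/2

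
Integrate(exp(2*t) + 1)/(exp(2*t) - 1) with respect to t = log(sinh(t)) + C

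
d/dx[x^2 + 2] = 2*x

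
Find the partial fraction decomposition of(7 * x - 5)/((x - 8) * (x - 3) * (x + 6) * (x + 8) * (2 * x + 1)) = -8/(1155*(2*x + 1)) - 61/(5280*(x + 8)) + 47/(2772*(x + 6)) - 16/(3465*(x - 3)) + 3/(1120*(x - 8))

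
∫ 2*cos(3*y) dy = 2*sin(3*y)/3 + C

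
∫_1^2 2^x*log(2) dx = 2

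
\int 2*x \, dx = x^2 + C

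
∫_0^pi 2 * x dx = pi^2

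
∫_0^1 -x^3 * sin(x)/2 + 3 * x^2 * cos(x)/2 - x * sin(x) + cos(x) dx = 3*cos(1)/2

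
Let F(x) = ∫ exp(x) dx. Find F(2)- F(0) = -1 + exp(2)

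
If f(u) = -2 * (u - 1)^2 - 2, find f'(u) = 4 - 4*u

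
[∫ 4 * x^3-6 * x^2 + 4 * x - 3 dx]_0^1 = -2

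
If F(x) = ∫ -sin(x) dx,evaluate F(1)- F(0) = -1 + cos(1)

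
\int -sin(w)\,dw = cos(w) + C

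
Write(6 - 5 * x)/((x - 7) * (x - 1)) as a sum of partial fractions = -1/(6*(x - 1)) - 29/(6*(x - 7))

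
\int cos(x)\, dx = sin(x) + C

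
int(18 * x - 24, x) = 9*x^2 - 24*x + C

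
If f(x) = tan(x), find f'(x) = cos(x)^(-2)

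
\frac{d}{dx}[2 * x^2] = 4*x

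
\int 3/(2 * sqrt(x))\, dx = 3*sqrt(x) + C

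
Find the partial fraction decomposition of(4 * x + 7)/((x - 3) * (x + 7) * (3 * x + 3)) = -7/(60*(x + 7)) - 1/(24*(x + 1)) + 19/(120*(x - 3))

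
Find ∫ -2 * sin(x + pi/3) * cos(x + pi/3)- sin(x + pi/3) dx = (cos(x + pi/3) + 1)*cos(x + pi/3) + C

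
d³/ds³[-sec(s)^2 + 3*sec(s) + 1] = (-3 + 8/cos(s) + 18/cos(s)^2 - 24/cos(s)^3)*sin(s)/cos(s)^2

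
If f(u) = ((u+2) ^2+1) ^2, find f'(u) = 4*u^3 + 24*u^2 + 52*u + 40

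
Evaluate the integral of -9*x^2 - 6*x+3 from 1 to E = -3*exp(3) - 3*exp(2) + 3 + 3*E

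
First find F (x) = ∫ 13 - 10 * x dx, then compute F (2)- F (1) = -2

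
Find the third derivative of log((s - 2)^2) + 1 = 4/(s^3 - 6*s^2 + 12*s - 8)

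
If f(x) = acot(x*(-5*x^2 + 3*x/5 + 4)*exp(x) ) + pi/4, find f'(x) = (125*x^3*exp(x) + 360*x^2*exp(x) - 130*x*exp(x) - 100*exp(x))/(625*x^6*exp(2*x) - 150*x^5*exp(2*x) - 991*x^4*exp(2*x) + 120*x^3*exp(2*x) + 400*x^2*exp(2*x) + 25)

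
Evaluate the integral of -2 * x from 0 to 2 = -4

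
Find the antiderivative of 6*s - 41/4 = 3*s^2 - 41*s/4 + C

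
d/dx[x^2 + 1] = 2*x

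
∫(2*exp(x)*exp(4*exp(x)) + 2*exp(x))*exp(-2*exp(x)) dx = 2*sinh(2*exp(x)) + C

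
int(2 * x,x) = x^2 + C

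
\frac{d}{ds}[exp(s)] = exp(s)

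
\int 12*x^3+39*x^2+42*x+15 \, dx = 3*x^4 + 13*x^3 + 21*x^2 + 15*x + C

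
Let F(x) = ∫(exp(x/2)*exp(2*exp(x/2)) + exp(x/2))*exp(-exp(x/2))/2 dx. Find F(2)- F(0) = -E - exp(-E) + exp(-1) + exp(E)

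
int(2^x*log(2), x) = 2^x + C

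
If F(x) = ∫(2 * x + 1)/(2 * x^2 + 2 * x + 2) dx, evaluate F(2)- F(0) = -log(2)/2 + log(14)/2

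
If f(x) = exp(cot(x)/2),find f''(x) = ((-1 + sin(x)^(-2))^2/4 - 1/4 + 1/(2*sin(x)^2) + cos(x)/sin(x)^3)*exp(1/(2*tan(x)))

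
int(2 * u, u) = u^2 + C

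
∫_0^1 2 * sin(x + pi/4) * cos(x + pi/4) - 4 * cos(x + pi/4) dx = -(-2 + sqrt(2)/2)^2 + (-2 + sin(pi/4 + 1))^2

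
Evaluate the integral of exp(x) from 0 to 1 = -1 + E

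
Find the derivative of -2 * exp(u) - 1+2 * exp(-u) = (-2*exp(2*u) - 2)*exp(-u)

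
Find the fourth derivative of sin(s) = sin(s)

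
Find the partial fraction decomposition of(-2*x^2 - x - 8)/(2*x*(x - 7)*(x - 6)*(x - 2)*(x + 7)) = -11/(2548*(x + 7)) - 1/(40*(x - 2)) + 43/(312*(x - 6)) - 113/(980*(x - 7)) + 1/(147*x)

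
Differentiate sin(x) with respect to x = cos(x)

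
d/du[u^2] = 2*u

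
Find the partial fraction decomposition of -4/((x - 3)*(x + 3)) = 2/(3*(x + 3)) - 2/(3*(x - 3))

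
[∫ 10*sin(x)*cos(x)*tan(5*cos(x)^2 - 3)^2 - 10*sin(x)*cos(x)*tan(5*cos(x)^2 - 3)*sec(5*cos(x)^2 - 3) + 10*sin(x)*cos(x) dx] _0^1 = tan(2) - sec(2) + tan(3 - 5*cos(1)^2) + sec(3 - 5*cos(1)^2)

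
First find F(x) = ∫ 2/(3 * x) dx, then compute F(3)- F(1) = 2*log(3)/3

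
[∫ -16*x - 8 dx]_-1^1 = -16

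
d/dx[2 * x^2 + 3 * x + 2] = 4*x + 3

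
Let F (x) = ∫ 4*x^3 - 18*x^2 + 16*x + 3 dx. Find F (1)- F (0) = 6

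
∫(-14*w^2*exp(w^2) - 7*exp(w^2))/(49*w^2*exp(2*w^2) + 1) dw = acot(7*w*exp(w^2)) + C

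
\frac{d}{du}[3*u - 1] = 3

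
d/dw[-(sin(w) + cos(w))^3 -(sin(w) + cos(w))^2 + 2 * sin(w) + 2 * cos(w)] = -3*sqrt(2)*sin(3*w + pi/4)/2 - 2*cos(2*w) + sqrt(2)*cos(w + pi/4)/2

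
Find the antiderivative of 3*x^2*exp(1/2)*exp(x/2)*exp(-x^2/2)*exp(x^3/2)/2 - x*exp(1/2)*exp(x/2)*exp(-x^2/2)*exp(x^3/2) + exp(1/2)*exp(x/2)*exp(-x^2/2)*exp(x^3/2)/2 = exp(x^3/2 - x^2/2 + x/2 + 1/2) + C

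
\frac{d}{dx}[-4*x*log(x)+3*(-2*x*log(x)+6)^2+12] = 24*x*log(x)^2 + 24*x*log(x) - 76*log(x) - 76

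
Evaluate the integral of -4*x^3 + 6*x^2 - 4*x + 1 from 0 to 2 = -6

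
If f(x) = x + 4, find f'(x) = 1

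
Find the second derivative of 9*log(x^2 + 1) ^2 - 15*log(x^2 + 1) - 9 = (-36*x^2*log(x^2 + 1) + 102*x^2 + 36*log(x^2 + 1) - 30)/(x^4 + 2*x^2 + 1)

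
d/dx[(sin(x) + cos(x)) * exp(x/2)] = (-sin(x) + 3*cos(x))*exp(x/2)/2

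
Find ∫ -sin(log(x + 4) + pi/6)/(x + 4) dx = cos(log(x + 4) + pi/6) + C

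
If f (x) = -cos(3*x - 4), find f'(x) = 3*sin(3*x - 4)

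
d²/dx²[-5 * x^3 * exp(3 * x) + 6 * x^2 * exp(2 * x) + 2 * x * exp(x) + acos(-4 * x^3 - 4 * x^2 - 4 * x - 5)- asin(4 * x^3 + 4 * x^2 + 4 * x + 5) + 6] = -45*x^3*exp(3*x) - 90*x^2*exp(3*x) + 24*x^2*exp(2*x) - 30*x*exp(3*x) + 48*x*exp(2*x) + 2*x*exp(x) + 12*exp(2*x) + 4*exp(x)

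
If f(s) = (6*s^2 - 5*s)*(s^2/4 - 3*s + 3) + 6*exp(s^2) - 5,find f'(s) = 6*s^3 - 231*s^2/4 + 12*s*exp(s^2) + 66*s - 15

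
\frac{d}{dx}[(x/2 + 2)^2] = x/2 + 2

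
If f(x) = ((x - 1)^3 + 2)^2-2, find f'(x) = 6*x^5 - 30*x^4 + 60*x^3 - 48*x^2 + 6*x + 6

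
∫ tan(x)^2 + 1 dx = tan(x) + C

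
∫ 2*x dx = x^2 + C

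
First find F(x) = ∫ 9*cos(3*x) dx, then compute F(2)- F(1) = 3*sin(6) - 3*sin(3)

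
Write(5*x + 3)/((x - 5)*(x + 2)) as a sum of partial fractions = 1/(x + 2) + 4/(x - 5)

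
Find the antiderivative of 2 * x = x^2 + C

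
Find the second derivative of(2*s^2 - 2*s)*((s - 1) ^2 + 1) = 24*s^2 - 36*s + 16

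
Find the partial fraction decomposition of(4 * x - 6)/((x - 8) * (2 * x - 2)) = 1/(7*(x - 1)) + 13/(7*(x - 8))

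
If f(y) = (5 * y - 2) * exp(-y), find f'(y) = (7 - 5*y)*exp(-y)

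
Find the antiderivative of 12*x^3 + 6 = 3*x^4 + 6*x + C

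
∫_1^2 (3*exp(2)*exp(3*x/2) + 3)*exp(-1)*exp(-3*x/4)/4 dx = -exp(7/4) - exp(-5/2) + exp(-7/4) + exp(5/2)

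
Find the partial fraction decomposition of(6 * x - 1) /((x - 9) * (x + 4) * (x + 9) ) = -11/(18*(x + 9)) + 5/(13*(x + 4)) + 53/(234*(x - 9))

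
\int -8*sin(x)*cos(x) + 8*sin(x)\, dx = 4*(cos(x) - 1)^2 + C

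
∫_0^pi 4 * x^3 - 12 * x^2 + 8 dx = -4 + (-3 + (-1 + pi)^2)^2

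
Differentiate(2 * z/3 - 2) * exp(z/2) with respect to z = z*exp(z/2)/3 - exp(z/2)/3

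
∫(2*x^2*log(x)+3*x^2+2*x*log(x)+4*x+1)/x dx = (x + 1)^2*(log(x) + 1) + C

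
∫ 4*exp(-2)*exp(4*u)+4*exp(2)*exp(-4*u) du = 2*sinh(4*u - 2) + C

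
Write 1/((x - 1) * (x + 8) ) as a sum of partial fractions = -1/(9*(x + 8)) + 1/(9*(x - 1))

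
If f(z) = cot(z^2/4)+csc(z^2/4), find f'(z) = -z/(2*sin(z^2/4)^2) - z*cos(z^2/4)/(1 - cos(z^2/2))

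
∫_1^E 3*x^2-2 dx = -2*E + 1 + exp(3)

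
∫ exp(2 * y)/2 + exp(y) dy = (exp(y) + 4)*exp(y)/4 + C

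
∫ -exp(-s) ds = exp(-s) + C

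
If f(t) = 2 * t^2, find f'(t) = 4*t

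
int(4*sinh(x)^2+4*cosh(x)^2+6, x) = 6*x + 2*sinh(2*x) + C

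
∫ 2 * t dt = t^2 + C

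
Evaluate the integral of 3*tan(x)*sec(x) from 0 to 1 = -3 + 3*sec(1)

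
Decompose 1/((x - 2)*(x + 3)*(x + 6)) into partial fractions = 1/(24*(x + 6)) - 1/(15*(x + 3)) + 1/(40*(x - 2))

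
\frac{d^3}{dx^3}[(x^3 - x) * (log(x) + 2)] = (6*x^2*log(x) + 23*x^2 + 1)/x^2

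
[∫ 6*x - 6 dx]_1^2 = 3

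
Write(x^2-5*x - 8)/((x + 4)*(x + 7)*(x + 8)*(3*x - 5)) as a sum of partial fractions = -183/(6409*(3*x - 5)) - 24/(29*(x + 8)) + 38/(39*(x + 7)) - 7/(51*(x + 4))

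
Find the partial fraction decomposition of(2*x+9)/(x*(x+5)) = 1/(5*(x + 5)) + 9/(5*x)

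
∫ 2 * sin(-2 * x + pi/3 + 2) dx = cos(-2*x + pi/3 + 2) + C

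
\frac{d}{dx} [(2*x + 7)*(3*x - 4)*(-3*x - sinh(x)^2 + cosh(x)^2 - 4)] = -54*x^2 - 114*x + 45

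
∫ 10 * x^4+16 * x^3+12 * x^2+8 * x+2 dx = 2*x^5 + 4*x^4 + 4*x^3 + 4*x^2 + 2*x + C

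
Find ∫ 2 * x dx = x^2 + C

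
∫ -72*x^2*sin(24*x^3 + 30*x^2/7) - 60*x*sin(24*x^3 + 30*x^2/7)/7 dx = cos(x^2*(24*x + 30/7)) + C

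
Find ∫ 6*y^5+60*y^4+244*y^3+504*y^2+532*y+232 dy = y^6 + 12*y^5 + 61*y^4 + 168*y^3 + 266*y^2 + 232*y + C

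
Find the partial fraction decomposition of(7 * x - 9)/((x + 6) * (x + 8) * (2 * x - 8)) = -65/(48*(x + 8)) + 51/(40*(x + 6)) + 19/(240*(x - 4))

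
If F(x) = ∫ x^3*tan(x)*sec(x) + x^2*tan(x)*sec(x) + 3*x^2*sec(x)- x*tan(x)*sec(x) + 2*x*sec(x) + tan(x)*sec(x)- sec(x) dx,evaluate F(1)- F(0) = -1 + 2*sec(1)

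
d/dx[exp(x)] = exp(x)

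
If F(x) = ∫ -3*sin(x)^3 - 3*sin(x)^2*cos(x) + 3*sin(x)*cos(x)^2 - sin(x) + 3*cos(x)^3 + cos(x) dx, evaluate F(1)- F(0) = -2 + cos(1) + sin(1) + (cos(1) + sin(1))^3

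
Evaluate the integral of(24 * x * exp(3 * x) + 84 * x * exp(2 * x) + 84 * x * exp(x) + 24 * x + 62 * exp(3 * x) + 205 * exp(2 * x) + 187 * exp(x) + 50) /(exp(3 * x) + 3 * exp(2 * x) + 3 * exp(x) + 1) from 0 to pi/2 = -161/4 + 7*exp(pi/2)/(1 + exp(pi/2)) + 7*pi + 3*(exp(pi/2)/(1 + exp(pi/2)) + 3 + pi)^2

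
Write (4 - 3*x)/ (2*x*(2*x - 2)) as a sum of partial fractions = 1/(4*(x - 1)) - 1/x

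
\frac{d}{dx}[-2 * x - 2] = -2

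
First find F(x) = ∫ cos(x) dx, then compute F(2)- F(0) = sin(2)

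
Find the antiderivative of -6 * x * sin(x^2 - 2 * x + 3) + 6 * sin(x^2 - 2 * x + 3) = 3*cos((x - 1)^2 + 2) + C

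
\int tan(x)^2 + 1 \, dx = tan(x) + C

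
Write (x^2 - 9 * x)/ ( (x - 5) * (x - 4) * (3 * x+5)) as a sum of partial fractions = 8/(17*(3*x + 5)) + 20/(17*(x - 4)) - 1/(x - 5)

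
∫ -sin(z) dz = cos(z) + C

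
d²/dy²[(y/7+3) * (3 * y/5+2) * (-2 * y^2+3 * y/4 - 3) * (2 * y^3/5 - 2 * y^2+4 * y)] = -72*y^5/25 - 39*y^4 + 2276*y^3/35 + 8934*y^2/175 - 9756*y/35 + 2028/35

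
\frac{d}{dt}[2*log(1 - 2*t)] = 4/(2*t - 1)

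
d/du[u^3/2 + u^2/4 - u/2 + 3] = 3*u^2/2 + u/2 - 1/2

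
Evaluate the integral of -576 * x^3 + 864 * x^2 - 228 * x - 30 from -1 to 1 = 516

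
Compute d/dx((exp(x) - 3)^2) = 2*exp(2*x) - 6*exp(x)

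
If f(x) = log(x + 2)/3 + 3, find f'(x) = 1/(3*x + 6)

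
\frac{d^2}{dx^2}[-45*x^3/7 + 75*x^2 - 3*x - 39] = 150 - 270*x/7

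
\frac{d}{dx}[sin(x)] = cos(x)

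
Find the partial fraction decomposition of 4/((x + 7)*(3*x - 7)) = 3/(7*(3*x - 7)) - 1/(7*(x + 7))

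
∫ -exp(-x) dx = exp(-x) + C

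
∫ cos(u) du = sin(u) + C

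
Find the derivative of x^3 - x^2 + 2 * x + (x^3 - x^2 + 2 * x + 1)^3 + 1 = 9*x^8 - 24*x^7 + 63*x^6 - 60*x^5 + 60*x^4 + 12*x^3 + 16*x + 8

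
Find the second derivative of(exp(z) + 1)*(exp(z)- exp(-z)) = (4*exp(3*z) + exp(2*z) - 1)*exp(-z)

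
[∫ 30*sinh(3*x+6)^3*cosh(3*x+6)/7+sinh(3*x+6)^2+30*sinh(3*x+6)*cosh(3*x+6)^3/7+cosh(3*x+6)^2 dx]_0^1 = -5*sinh(12)^2/28 - sinh(12)/6 - 5/56 + sinh(18)/6 + 5*cosh(36)/56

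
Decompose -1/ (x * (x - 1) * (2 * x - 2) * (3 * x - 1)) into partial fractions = -27/(8*(3*x - 1)) + 5/(8*(x - 1)) - 1/(4*(x - 1)^2) + 1/(2*x)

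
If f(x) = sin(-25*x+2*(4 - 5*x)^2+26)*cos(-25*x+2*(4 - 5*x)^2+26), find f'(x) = 5*(20*x - 21)*cos(2*(50*x^2 - 105*x + 58))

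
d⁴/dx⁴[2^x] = 2^x*log(2)^4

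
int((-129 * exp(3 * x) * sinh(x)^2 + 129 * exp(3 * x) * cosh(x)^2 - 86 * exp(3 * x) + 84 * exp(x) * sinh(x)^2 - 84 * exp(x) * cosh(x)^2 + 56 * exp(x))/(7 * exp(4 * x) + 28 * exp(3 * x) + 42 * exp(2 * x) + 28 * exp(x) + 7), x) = (40*exp(3*x) + 77*exp(2*x) + 77*exp(x) + 35)/(7*(exp(3*x) + 3*exp(2*x) + 3*exp(x) + 1)) + C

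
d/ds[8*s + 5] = 8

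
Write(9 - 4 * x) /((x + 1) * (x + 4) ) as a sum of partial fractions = -25/(3*(x + 4)) + 13/(3*(x + 1))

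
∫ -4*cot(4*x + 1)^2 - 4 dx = cot(4*x + 1) + C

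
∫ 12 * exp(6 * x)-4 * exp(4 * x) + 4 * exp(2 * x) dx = (2*exp(4*x) - exp(2*x) + 2)*exp(2*x) + C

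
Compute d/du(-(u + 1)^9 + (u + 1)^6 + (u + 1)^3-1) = -9*u^8 - 72*u^7 - 252*u^6 - 498*u^5 - 600*u^4 - 444*u^3 - 189*u^2 - 36*u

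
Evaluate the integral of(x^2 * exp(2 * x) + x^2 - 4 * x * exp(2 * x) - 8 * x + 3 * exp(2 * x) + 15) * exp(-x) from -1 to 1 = -20*exp(-1) + 20*E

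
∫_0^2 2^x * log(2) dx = 3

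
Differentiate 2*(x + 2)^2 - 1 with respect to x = 4*x + 8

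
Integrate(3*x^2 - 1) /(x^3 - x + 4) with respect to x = log(x^3 - x + 4) + C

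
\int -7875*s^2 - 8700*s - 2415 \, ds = -2625*s^3 - 4350*s^2 - 2415*s + C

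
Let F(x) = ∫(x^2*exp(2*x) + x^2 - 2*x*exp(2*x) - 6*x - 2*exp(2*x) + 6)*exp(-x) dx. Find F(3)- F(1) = -exp(3) - exp(-1) + exp(-3) + E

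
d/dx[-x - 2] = -1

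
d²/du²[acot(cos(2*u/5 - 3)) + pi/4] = (8*sin(2*u/5 - 3)^2*cos(2*u/5 - 3) + 4*cos(2*u/5 - 3)^3 + 4*cos(2*u/5 - 3))/(25*cos(2*u/5 - 3)^4 + 50*cos(2*u/5 - 3)^2 + 25)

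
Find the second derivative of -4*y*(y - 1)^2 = 16 - 24*y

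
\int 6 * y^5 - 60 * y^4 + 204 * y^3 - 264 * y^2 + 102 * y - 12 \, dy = y^6 - 12*y^5 + 51*y^4 - 88*y^3 + 51*y^2 - 12*y + C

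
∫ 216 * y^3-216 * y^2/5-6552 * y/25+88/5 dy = 54*y^4 - 72*y^3/5 - 3276*y^2/25 + 88*y/5 + C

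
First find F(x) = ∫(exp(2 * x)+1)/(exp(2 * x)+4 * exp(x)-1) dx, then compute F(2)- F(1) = -log(-exp(-1) + E + 4) + log(-exp(-2) + 4 + exp(2))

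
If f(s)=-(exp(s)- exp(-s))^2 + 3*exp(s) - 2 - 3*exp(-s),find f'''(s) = (-8*exp(4*s) + 3*exp(3*s) + 3*exp(s) + 8)*exp(-2*s)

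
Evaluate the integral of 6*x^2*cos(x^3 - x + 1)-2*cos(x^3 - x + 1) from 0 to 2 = -2*sin(1) + 2*sin(7)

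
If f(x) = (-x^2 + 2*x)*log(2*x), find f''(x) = (-2*x*log(x) - 3*x - 2*x*log(2) + 2)/x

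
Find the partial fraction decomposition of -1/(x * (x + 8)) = 1/(8*(x + 8)) - 1/(8*x)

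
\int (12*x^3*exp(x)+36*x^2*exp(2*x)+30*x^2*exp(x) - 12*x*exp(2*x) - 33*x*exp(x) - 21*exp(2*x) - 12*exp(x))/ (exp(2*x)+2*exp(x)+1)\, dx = (12*x^3 - 6*x^2 - 21*x + 9)*exp(x)/(exp(x) + 1) + C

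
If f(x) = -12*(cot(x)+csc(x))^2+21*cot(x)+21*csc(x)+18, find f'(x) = 3*(-7*cos(x) - 7 + 8*cos(x)^2/sin(x) + 16*cos(x)/sin(x) + 8/sin(x))/sin(x)^2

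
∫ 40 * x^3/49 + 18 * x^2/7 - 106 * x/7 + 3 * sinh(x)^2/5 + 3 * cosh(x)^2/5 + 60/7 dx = 10*x^4/49 + 6*x^3/7 - 53*x^2/7 + 60*x/7 + 3*sinh(2*x)/10 + C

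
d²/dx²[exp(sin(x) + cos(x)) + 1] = (-sin(2*x) - sqrt(2)*sin(x + pi/4) + 1)*exp(sin(x))*exp(cos(x))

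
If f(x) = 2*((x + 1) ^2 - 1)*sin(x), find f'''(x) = -2*x^2*cos(x) - 12*x*sin(x) - 4*x*cos(x) - 12*sin(x) + 12*cos(x)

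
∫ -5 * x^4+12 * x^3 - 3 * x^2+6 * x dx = -x^5 + 3*x^4 - x^3 + 3*x^2 + C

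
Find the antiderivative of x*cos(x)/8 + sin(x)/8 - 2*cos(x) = (x/8 - 2)*sin(x) + C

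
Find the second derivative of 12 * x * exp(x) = 12*x*exp(x) + 24*exp(x)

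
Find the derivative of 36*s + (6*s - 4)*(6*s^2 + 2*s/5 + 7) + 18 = 108*s^2 - 216*s/5 + 382/5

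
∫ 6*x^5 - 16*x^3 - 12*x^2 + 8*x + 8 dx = x^6 - 4*x^4 - 4*x^3 + 4*x^2 + 8*x + C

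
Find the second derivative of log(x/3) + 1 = -1/x^2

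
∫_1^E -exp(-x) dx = -exp(-1) + exp(-E)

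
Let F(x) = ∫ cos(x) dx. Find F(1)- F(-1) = 2*sin(1)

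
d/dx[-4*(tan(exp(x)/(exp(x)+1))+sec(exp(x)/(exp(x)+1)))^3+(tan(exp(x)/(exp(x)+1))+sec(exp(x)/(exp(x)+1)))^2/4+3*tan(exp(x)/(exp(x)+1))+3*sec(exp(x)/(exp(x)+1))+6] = (sin(exp(x)/(exp(x) + 1)) + 1)^2*(-30*sin(exp(x)/(exp(x) + 1))/cos(exp(x)/(exp(x) + 1)) + 1 - 18/cos(exp(x)/(exp(x) + 1)))*exp(x)/((2*exp(2*x) + 4*exp(x) + 2)*cos(exp(x)/(exp(x) + 1))^3)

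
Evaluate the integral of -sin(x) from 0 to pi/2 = -1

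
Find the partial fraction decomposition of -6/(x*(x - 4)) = -3/(2*(x - 4)) + 3/(2*x)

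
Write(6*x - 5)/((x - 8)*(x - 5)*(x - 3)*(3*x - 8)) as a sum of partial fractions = -297/(112*(3*x - 8)) + 13/(10*(x - 3)) - 25/(42*(x - 5)) + 43/(240*(x - 8))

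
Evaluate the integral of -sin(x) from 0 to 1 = -1 + cos(1)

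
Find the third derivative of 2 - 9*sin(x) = 9*cos(x)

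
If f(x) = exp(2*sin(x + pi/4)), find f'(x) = 2*exp(2*sin(x + pi/4))*cos(x + pi/4)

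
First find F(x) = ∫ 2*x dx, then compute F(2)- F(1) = 3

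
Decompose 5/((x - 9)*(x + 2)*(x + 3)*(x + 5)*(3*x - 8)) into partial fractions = -405/(104006*(3*x - 8)) + 5/(1932*(x + 5)) - 5/(408*(x + 3)) + 5/(462*(x + 2)) + 5/(35112*(x - 9))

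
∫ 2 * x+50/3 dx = x^2 + 50*x/3 + C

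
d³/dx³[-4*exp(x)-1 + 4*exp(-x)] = (-4*exp(2*x) - 4)*exp(-x)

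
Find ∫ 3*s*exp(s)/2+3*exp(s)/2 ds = 3*s*exp(s)/2 + C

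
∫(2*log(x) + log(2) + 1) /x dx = (log(x) + 1)*log(2*x) + C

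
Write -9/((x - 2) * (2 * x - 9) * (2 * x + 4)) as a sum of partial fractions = -18/(65*(2*x - 9)) - 9/(104*(x + 2)) + 9/(40*(x - 2))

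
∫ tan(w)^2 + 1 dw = tan(w) + C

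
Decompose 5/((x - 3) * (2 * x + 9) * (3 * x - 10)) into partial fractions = 45/(47*(3*x - 10)) + 4/(141*(2*x + 9)) - 1/(3*(x - 3))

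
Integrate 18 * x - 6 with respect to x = 9*x^2 - 6*x + C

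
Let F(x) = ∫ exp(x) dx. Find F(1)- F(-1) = E - exp(-1)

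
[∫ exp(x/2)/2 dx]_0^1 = -1 + exp(1/2)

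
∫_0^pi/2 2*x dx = pi^2/4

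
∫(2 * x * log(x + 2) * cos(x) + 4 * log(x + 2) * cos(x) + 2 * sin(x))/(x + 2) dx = 2*log(x + 2)*sin(x) + C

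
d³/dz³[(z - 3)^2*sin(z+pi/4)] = -z^2*cos(z + pi/4) - 6*sqrt(2)*z*sin(z) + 21*sqrt(2)*sin(z)/2 + 15*sqrt(2)*cos(z)/2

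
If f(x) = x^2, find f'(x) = 2*x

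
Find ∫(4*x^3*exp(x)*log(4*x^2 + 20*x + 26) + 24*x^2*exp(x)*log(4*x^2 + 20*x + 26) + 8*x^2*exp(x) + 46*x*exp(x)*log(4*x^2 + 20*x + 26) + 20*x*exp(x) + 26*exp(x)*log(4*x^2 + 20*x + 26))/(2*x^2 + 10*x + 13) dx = 2*x*exp(x)*log((2*x + 5)^2 + 1) + C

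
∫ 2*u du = u^2 + C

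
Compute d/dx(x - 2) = 1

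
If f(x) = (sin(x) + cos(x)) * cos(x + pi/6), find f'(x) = sqrt(2)*cos(2*x + 5*pi/12)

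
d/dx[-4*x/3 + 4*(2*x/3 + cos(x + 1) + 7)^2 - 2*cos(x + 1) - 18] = -16*x*sin(x + 1)/3 + 32*x/9 - 54*sin(x + 1) - 4*sin(2*x + 2) + 16*cos(x + 1)/3 + 36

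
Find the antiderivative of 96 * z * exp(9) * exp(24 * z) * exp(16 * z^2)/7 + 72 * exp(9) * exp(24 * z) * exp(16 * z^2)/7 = 3*exp((4*z + 3)^2)/7 + C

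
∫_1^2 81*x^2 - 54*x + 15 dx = 123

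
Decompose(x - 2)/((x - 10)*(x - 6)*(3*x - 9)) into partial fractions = 1/(63*(x - 3)) - 1/(9*(x - 6)) + 2/(21*(x - 10))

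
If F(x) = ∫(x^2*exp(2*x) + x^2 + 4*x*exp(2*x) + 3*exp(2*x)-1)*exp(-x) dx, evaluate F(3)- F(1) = -4*E - 16*exp(-3) + 4*exp(-1) + 16*exp(3)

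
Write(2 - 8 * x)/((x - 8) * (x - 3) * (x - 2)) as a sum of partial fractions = -7/(3*(x - 2)) + 22/(5*(x - 3)) - 31/(15*(x - 8))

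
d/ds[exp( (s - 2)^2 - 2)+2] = 2*s*exp(s^2 - 4*s + 2) - 4*exp(s^2 - 4*s + 2)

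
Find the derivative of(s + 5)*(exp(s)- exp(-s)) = (s*exp(2*s) + s + 6*exp(2*s) + 4)*exp(-s)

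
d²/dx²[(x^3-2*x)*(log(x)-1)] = (6*x^2*log(x) - x^2 - 2)/x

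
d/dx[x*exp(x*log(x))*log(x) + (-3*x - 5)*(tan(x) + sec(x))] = x*exp(x*log(x))*log(x)^2 + x*exp(x*log(x))*log(x) - 3*x*sin(x)/cos(x)^2 - 3*x/cos(x)^2 + exp(x*log(x))*log(x) + exp(x*log(x)) - 5*sin(x)/cos(x)^2 - 3*tan(x) - 3/cos(x) - 5/cos(x)^2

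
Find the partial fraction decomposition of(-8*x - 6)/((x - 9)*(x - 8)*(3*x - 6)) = -11/(63*(x - 2)) + 35/(9*(x - 8)) - 26/(7*(x - 9))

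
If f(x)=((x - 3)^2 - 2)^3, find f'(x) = 6*x^5 - 90*x^4 + 516*x^3 - 1404*x^2 + 1806*x - 882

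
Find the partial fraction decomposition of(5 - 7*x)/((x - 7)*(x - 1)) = 1/(3*(x - 1)) - 22/(3*(x - 7))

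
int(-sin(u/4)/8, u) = cos(u/4)/2 + C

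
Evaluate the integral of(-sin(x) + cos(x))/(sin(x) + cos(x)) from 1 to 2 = log(sin(pi/4 + 2)) - log(sin(pi/4 + 1))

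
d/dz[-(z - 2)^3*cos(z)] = (z - 2)^2*(z*sin(z) - 2*sin(z) - 3*cos(z))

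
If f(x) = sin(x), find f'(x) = cos(x)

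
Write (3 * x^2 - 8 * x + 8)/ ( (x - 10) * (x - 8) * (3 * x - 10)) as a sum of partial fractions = 33/(70*(3*x - 10)) - 34/(7*(x - 8)) + 57/(10*(x - 10))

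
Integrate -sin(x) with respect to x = cos(x) + C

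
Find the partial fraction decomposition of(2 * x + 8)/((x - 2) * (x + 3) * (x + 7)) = -1/(6*(x + 7)) - 1/(10*(x + 3)) + 4/(15*(x - 2))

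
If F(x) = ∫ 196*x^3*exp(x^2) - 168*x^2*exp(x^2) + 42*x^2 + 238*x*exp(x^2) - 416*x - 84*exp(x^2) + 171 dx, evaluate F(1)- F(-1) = 370 - 168*E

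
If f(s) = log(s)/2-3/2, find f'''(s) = s^(-3)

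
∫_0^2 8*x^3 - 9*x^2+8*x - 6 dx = 12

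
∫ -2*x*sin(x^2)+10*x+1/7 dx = 5*x^2 + x/7 + cos(x^2) + C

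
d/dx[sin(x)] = cos(x)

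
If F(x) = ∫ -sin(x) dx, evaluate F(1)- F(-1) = 0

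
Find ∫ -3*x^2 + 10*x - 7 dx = -x^3 + 5*x^2 - 7*x + C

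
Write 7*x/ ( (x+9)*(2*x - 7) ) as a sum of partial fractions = 49/(25*(2*x - 7)) + 63/(25*(x + 9))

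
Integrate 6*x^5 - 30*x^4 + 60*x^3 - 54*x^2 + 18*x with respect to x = x^6 - 6*x^5 + 15*x^4 - 18*x^3 + 9*x^2 + C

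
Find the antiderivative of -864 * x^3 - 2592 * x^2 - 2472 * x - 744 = -216*x^4 - 864*x^3 - 1236*x^2 - 744*x + C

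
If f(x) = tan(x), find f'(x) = cos(x)^(-2)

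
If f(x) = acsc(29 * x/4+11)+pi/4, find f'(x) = -116/(841*x^2*sqrt(1 - 16/(841*x^2 + 2552*x + 1936)) + 2552*x*sqrt(1 - 16/(841*x^2 + 2552*x + 1936)) + 1936*sqrt(1 - 16/(841*x^2 + 2552*x + 1936)))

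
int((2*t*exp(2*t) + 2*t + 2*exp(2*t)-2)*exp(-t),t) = 4*t*sinh(t) + C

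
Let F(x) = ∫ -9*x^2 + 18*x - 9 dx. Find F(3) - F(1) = -24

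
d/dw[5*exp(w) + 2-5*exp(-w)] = (5*exp(2*w) + 5)*exp(-w)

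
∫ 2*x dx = x^2 + C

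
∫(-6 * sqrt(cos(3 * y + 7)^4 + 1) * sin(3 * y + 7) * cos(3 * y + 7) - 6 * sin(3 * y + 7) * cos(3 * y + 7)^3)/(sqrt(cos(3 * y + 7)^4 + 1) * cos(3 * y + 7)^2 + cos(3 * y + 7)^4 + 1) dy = log(sqrt(cos(3*y + 7)^4 + 1) + cos(3*y + 7)^2) + C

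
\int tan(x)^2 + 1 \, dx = tan(x) + C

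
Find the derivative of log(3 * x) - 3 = 1/x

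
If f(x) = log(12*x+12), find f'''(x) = 2/(x^3 + 3*x^2 + 3*x + 1)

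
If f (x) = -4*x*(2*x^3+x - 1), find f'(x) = -32*x^3 - 8*x + 4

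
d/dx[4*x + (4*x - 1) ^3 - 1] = 192*x^2 - 96*x + 16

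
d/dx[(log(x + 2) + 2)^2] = (2*log(x + 2) + 4)/(x + 2)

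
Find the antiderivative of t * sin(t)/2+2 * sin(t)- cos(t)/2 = (-t/2 - 2)*cos(t) + C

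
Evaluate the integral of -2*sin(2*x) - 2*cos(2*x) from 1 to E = -cos(2) + cos(2*E) - sin(2*E) + sin(2)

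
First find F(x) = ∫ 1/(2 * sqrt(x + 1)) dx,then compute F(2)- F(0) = -1 + sqrt(3)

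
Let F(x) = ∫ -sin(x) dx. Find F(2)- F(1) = -cos(1) + cos(2)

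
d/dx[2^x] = 2^x*log(2)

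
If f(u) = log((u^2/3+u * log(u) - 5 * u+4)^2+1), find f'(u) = (4*u^3 + 18*u^2*log(u) - 84*u^2 + 18*u*log(u)^2 - 162*u*log(u) + 408*u + 72*log(u) - 288)/(u^4 + 6*u^3*log(u) - 30*u^3 + 9*u^2*log(u)^2 - 90*u^2*log(u) + 249*u^2 + 72*u*log(u) - 360*u + 153)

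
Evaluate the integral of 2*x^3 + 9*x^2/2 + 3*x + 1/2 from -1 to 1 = 4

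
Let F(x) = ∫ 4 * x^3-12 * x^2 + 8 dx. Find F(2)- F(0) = 0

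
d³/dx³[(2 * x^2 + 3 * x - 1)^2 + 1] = 96*x + 72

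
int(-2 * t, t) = -t^2 + C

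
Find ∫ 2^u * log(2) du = 2^u + C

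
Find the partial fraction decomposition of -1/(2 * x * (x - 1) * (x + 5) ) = -1/(60*(x + 5)) - 1/(12*(x - 1)) + 1/(10*x)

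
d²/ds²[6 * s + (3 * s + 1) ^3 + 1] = 162*s + 54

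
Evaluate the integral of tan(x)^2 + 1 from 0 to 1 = tan(1)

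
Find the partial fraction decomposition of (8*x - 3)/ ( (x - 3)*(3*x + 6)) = 19/(15*(x + 2)) + 7/(5*(x - 3))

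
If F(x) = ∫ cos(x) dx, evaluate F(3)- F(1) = -sin(1) + sin(3)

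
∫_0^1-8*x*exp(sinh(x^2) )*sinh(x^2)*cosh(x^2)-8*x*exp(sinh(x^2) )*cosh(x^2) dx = -4*exp(sinh(1))*sinh(1)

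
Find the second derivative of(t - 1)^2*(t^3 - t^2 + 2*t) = 20*t^3 - 36*t^2 + 30*t - 10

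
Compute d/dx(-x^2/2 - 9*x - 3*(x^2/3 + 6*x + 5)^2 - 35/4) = -4*x^3/3 - 36*x^2 - 237*x - 189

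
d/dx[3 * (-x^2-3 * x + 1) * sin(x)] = -3*x^2*cos(x) - 6*x*sin(x) - 9*x*cos(x) - 9*sin(x) + 3*cos(x)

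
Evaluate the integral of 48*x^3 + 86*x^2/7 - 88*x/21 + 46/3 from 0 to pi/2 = (pi/6 + 3*pi^2/2)*(-5 + pi/14 + pi^2/2) + 35 + (-5 + 3*pi)*(3*pi^2/28 + 7 + 5*pi/2)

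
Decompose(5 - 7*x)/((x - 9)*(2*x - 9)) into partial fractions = 53/(9*(2*x - 9)) - 58/(9*(x - 9))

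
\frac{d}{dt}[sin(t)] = cos(t)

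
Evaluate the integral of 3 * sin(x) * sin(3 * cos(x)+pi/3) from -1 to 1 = 0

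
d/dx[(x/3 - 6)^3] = x^2/9 - 4*x + 36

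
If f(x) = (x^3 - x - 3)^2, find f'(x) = 6*x^5 - 8*x^3 - 18*x^2 + 2*x + 6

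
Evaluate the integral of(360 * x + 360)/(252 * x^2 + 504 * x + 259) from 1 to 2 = -5*log(145)/7 + 5*log(325)/7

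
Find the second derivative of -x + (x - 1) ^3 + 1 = 6*x - 6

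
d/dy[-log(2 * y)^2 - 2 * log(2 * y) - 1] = (-2*log(y) - 2 - 2*log(2))/y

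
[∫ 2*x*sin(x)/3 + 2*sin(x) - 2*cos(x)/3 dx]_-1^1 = -4*cos(1)/3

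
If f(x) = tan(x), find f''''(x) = 24*tan(x)^5 + 40*tan(x)^3 + 16*tan(x)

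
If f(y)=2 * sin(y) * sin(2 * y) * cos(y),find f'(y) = 2*sin(4*y)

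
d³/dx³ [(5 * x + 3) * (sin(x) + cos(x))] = 5*x*sin(x) - 5*x*cos(x) - 12*sin(x) - 18*cos(x)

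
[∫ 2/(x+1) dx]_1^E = -2*log(2) + 2*log(1 + E)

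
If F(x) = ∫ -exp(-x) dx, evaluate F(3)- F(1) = -exp(-1) + exp(-3)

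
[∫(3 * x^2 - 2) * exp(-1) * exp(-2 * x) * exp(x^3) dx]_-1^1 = -1 + exp(-2)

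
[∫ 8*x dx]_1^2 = 12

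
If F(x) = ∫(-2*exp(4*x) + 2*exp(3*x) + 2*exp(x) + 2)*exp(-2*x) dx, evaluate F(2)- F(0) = -(-exp(-2) + exp(2))^2 - 2*exp(-2) + 2*exp(2)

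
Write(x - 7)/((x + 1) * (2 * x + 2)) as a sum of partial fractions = 1/(2*(x + 1)) - 4/(x + 1)^2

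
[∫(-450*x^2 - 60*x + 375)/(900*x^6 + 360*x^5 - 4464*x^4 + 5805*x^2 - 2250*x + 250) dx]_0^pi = -acot(3) + acot(-15*pi + 3 + 6*pi^2/5 + 6*pi^3)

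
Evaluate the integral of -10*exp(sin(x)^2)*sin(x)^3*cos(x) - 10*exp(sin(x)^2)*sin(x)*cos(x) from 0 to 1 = -5*exp(sin(1)^2)*sin(1)^2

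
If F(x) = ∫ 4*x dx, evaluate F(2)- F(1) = 6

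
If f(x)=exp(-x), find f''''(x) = exp(-x)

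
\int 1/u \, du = log(2*u) + C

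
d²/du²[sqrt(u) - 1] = -1/(4*u^(3/2))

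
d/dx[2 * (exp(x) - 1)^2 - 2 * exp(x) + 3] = 4*exp(2*x) - 6*exp(x)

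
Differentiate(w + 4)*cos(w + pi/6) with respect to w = -w*sin(w + pi/6) - 4*sin(w + pi/6) + cos(w + pi/6)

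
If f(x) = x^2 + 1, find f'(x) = 2*x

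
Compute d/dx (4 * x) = 4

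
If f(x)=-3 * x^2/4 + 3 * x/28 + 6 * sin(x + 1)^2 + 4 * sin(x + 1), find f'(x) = -3*x/2 + 6*sin(2*x + 2) + 4*cos(x + 1) + 3/28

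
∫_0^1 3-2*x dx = 2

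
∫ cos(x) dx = sin(x) + C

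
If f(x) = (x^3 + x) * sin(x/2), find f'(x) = x^3*cos(x/2)/2 + 3*x^2*sin(x/2) + x*cos(x/2)/2 + sin(x/2)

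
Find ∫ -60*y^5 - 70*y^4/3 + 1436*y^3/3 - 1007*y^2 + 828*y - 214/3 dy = -10*y^6 - 14*y^5/3 + 359*y^4/3 - 1007*y^3/3 + 414*y^2 - 214*y/3 + C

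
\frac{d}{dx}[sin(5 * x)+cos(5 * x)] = -5*sin(5*x) + 5*cos(5*x)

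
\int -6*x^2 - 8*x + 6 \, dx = -2*x^3 - 4*x^2 + 6*x + C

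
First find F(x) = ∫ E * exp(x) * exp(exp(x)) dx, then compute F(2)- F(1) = -exp(1 + E) + exp(1 + exp(2))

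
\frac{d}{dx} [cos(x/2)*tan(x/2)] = cos(x/2)/2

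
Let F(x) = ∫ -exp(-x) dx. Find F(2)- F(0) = -1 + exp(-2)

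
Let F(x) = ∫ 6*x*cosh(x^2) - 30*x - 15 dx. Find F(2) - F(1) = -60 - 3*sinh(1) + 3*sinh(4)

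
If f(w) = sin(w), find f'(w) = cos(w)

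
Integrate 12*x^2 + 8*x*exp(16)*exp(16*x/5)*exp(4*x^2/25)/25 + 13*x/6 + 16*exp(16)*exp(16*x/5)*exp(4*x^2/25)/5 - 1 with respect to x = 4*x^3 + 13*x^2/12 - x + exp(4*(x + 10)^2/25) + C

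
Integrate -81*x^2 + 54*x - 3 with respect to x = -27*x^3 + 27*x^2 - 3*x + C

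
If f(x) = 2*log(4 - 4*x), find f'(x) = 2/(x - 1)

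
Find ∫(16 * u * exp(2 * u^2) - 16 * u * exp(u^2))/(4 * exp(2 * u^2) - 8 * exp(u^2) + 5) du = log(4*(1 - exp(u^2))^2 + 1) + C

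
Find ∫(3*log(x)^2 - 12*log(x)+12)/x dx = (log(x) - 2)^3 + C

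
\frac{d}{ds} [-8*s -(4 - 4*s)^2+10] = 24 - 32*s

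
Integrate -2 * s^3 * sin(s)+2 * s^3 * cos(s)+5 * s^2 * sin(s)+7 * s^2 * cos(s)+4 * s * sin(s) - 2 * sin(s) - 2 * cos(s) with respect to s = sqrt(2)*s*(2*s^2 + s - 2)*sin(s + pi/4) + C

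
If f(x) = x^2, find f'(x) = 2*x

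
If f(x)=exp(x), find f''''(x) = exp(x)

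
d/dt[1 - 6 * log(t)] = -6/t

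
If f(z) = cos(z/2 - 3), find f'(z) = -sin(z/2 - 3)/2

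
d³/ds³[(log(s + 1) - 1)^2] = (4*log(s + 1) - 10)/(s^3 + 3*s^2 + 3*s + 1)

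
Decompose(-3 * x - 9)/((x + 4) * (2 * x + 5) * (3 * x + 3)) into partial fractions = 2/(9*(2*x + 5)) + 1/(9*(x + 4)) - 2/(9*(x + 1))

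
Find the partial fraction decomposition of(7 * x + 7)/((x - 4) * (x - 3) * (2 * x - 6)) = -35/(2*(x - 3)) - 14/(x - 3)^2 + 35/(2*(x - 4))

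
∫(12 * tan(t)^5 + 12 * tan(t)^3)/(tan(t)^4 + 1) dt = 3*log(tan(t)^4 + 1) + C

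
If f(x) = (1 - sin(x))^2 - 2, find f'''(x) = -4*sin(2*x) + 2*cos(x)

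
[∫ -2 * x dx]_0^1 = -1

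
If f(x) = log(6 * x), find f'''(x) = 2/x^3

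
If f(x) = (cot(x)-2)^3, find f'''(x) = -60*cot(x)^6 + 144*cot(x)^5 - 186*cot(x)^4 + 240*cot(x)^3 - 156*cot(x)^2 + 96*cot(x) - 30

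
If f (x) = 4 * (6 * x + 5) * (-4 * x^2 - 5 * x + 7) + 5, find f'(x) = -288*x^2 - 400*x + 68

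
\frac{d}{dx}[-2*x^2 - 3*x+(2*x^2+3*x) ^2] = 16*x^3 + 36*x^2 + 14*x - 3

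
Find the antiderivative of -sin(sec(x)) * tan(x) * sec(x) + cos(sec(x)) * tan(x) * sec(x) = sqrt(2)*sin(pi/4 + 1/cos(x)) + C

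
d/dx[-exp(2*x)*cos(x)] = (sin(x) - 2*cos(x))*exp(2*x)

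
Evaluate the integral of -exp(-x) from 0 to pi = -1 + exp(-pi)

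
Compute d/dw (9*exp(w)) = 9*exp(w)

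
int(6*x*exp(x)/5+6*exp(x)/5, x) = 6*x*exp(x)/5 + C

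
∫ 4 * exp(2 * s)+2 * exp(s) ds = 2*(exp(s) + 1)*exp(s) + C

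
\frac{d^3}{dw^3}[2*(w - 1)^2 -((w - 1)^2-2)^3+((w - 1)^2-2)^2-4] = -120*w^3 + 360*w^2 - 192*w - 48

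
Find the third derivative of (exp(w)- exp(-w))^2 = (8*exp(4*w) - 8)*exp(-2*w)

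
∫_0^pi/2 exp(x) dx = -1 + exp(pi/2)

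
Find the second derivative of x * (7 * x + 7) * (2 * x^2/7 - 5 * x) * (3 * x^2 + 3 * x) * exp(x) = 6*x^6*exp(x) - 21*x^5*exp(x) - 954*x^4*exp(x) - 3597*x^3*exp(x) - 3078*x^2*exp(x) - 630*x*exp(x)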